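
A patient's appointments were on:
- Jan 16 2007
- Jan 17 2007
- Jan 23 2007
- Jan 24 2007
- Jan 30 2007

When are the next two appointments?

Jan 31 2007, Feb 6 2007

Gaps: 1, 6, 1, 6 days — not constant, but cyclic with period 2.
The events fall on every Tuesday and Wednesday.
The following Wednesday is Jan 31 2007.
Next Tuesday: Feb 6 2007.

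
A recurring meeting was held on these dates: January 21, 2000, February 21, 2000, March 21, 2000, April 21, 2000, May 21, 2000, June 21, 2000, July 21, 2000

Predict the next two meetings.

August 21, 2000; September 21, 2000

Gaps: 31, 29, 31, 30, 31, 30 days — not constant. Every event is on the 21st of the month.
Pattern: the 21st of each month.
Next: August 2000 → August 21, 2000.
September 2000: September 21, 2000.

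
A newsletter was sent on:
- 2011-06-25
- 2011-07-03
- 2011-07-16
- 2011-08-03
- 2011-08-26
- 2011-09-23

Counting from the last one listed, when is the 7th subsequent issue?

Intervals are 8, 13, 18, 23, 28 days — an arithmetic progression with common difference 5.
Next gap: 33 days. 2011-09-23 + 33 days = 2011-10-26.
Next gap: 38 days. 2011-10-26 + 38 days = 2011-12-03.
Next gap: 43 days. 2011-12-03 + 43 days = 2012-01-15.
Next gap: 48 days. 2012-01-15 + 48 days = 2012-03-03.
Next gap: 53 days. 2012-03-03 + 53 days = 2012-04-25.
Next gap: 58 days. 2012-04-25 + 58 days = 2012-06-22.
Next gap: 63 days. 2012-06-22 + 63 days = 2012-08-24.

2012-08-24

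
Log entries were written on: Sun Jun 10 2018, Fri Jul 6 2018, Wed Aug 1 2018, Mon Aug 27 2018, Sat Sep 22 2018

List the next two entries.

Thu Oct 18 2018, Tue Nov 13 2018

The spacing is 26, 26, 26, 26 days — always 26 days.
Sat Sep 22 2018 + 26 days = Thu Oct 18 2018.
Thu Oct 18 2018 + 26 days = Tue Nov 13 2018.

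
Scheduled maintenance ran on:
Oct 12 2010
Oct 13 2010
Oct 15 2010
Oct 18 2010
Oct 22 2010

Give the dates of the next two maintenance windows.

Intervals are 1, 2, 3, 4 days — an arithmetic progression with common difference 1.
Next gap: 5 days. Oct 22 2010 + 5 days = Oct 27 2010.
Next gap: 6 days. Oct 27 2010 + 6 days = Nov 2 2010.

Oct 27 2010, Nov 2 2010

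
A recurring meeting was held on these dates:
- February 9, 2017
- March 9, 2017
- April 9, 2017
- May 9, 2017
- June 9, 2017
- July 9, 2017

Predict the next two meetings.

August 9, 2017; September 9, 2017

Each date is the 9th; the gaps (28, 31, 30, 31, 30) track the month lengths.
The rule is the 9th of each month.
Next: August 2017 → August 9, 2017.
Next: September 2017 → September 9, 2017.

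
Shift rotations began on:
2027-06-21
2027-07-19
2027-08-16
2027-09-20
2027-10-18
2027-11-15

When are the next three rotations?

Gaps: 28, 28, 35, 28, 28 days — a mix of 28 and 35. Every date is a Monday.
Each is the 3rd Monday of its month.
3rd Monday of December 2027: 2027-12-20.
January 2028 — 3rd Monday is 2028-01-17.
3rd Monday of February 2028: 2028-02-21.

2027-12-20, 2028-01-17, 2028-02-21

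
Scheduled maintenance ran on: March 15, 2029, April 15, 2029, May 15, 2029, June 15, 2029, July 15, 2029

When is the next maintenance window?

August 15, 2029

The day-of-month is always 15 (31, 30, 31, 30 days between events).
So this recurs on the 15th of each month.
Next: August 2029 → August 15, 2029.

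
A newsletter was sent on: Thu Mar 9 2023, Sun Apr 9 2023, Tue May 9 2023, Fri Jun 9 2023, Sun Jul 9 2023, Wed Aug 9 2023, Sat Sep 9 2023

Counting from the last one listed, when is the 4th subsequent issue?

Tue Jan 9 2024

Each date is the 9th; the gaps (31, 30, 31, 30, 31, 31) track the month lengths.
The rule is the 9th of each month.
Next: October 2023 → Mon Oct 9 2023.
Next: November 2023 → Thu Nov 9 2023.
December 2023: Sat Dec 9 2023.
January 2024: Tue Jan 9 2024.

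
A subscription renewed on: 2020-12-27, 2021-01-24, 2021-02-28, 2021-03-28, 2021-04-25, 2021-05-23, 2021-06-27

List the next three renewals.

Gaps: 28, 35, 28, 28, 28, 35 days — a mix of 28 and 35. Every date is a Sunday.
Each is the 4th Sunday of its month.
4th Sunday of July 2021: 2021-07-25.
August 2021 — 4th Sunday is 2021-08-22.
September 2021 — 4th Sunday is 2021-09-26.

2021-07-25, 2021-08-22, 2021-09-26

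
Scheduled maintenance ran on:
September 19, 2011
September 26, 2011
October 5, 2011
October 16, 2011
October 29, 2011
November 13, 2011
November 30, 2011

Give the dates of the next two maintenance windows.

The spacing grows by 2 each time: 7, 9, 11, 13, 15, 17 days.
Next gap: 19 days. November 30, 2011 + 19 days = December 19, 2011.
Next gap: 21 days. December 19, 2011 + 21 days = January 9, 2012.

December 19, 2011; January 9, 2012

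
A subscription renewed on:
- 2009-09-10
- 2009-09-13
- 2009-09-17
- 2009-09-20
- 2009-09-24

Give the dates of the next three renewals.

Gaps: 3, 4, 3, 4 days — not constant, but cyclic with period 2.
The events fall on every Thursday and Sunday.
The following Sunday is 2009-09-27.
Next Thursday: 2009-10-01.
Next Sunday: 2009-10-04.

2009-09-27, 2009-10-01, 2009-10-04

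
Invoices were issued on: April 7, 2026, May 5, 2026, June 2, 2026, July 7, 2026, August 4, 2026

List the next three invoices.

September 1, 2026; October 6, 2026; November 3, 2026

All dates are Tuesdays, 28, 28, 35, 28 days apart.
Specifically, the 1st Tuesday of each month.
September 2026 — 1st Tuesday is September 1, 2026.
October 2026 — 1st Tuesday is October 6, 2026.
1st Tuesday of November 2026: November 3, 2026.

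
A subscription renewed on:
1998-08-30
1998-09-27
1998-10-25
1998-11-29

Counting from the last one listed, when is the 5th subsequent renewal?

1999-04-25

Every date is a Sunday; gaps 28, 28, 35 days.
Each is the last Sunday of its month (at least one falls on the 29th or later, ruling out '4th Sunday').
Last Sunday of December 1998: 1998-12-27.
Last Sunday of January 1999: 1999-01-31.
February 1999 ends with Sunday 1999-02-28.
Last Sunday of March 1999: 1999-03-28.
Last Sunday of April 1999: 1999-04-25.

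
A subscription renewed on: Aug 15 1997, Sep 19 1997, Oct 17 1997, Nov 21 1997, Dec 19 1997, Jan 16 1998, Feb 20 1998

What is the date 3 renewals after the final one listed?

May 15 1998

All dates are Fridays, 35, 28, 35, 28, 28, 35 days apart.
Specifically, the 3rd Friday of each month.
3rd Friday of March 1998: Mar 20 1998.
3rd Friday of April 1998: Apr 17 1998.
3rd Friday of May 1998: May 15 1998.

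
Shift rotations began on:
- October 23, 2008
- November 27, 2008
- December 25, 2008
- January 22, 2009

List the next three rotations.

Gaps: 35, 28, 28 days — a mix of 28 and 35. Every date is a Thursday.
Each is the 4th Thursday of its month.
February 2009 — 4th Thursday is February 26, 2009.
March 2009 — 4th Thursday is March 26, 2009.
4th Thursday of April 2009: April 23, 2009.

February 26, 2009; March 26, 2009; April 23, 2009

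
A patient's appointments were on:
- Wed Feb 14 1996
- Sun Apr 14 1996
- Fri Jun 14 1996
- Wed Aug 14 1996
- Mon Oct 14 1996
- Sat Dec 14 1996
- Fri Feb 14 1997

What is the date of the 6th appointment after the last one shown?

The day-of-month is always 14 (60, 61, 61, 61, 61, 62 days between events).
So this recurs on the 14th of every 2 months.
Next: April 1997 → Mon Apr 14 1997.
June 1997: Sat Jun 14 1997.
August 1997: Thu Aug 14 1997.
Next: October 1997 → Tue Oct 14 1997.
Next: December 1997 → Sun Dec 14 1997.
Next: February 1998 → Sat Feb 14 1998.

Sat Feb 14 1998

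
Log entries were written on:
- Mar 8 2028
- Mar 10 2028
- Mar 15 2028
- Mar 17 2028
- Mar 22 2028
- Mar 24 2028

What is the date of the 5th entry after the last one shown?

Every event lands on a Wednesday or Friday (gaps cycle 2, 5, 2, 5, 2).
So the schedule is: every Wednesday and Friday.
The following Wednesday is Mar 29 2028.
The following Friday is Mar 31 2028.
The following Wednesday is Apr 5 2028.
Next Friday: Apr 7 2028.
The following Wednesday is Apr 12 2028.

Apr 12 2028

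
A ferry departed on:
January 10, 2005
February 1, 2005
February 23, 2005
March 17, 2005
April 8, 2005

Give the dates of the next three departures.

April 30, 2005; May 22, 2005; June 13, 2005

Every event comes 22 days after the last (22, 22, 22, 22).
April 8, 2005 + 22 days = April 30, 2005.
April 30, 2005 + 22 days = May 22, 2005.
May 22, 2005 + 22 days = June 13, 2005.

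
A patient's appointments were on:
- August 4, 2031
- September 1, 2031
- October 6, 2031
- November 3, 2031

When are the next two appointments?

December 1, 2031; January 5, 2032

Gaps: 28, 35, 28 days — a mix of 28 and 35. Every date is a Monday.
Each is the 1st Monday of its month.
December 2031 — 1st Monday is December 1, 2031.
January 2032 — 1st Monday is January 5, 2032.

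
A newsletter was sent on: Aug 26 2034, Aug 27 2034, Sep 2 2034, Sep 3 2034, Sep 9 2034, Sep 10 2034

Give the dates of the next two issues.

Gaps: 1, 6, 1, 6, 1 days — not constant, but cyclic with period 2.
The events fall on every Saturday and Sunday.
The following Saturday is Sep 16 2034.
Next Sunday: Sep 17 2034.

Sep 16 2034, Sep 17 2034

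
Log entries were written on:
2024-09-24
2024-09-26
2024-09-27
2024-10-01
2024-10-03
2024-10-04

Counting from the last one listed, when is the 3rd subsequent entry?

2024-10-11

The gap pattern 2, 1, 4, 2, 1 repeats every 3 events.
These are the Tuesdays, Thursdays and Fridays of each week.
The following Tuesday is 2024-10-08.
Next Thursday: 2024-10-10.
Next Friday: 2024-10-11.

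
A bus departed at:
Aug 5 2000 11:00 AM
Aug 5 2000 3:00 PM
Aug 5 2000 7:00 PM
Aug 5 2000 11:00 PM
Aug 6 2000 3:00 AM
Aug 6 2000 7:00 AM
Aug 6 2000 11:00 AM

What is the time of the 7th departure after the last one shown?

Aug 7 2000 3:00 PM

Spacing: 4, 4, 4, 4, 4, 4 h — constant 4 h.
Aug 6 2000 11:00 AM + 4 h = Aug 6 2000 3:00 PM.
Aug 6 2000 3:00 PM + 4 h = Aug 6 2000 7:00 PM.
Aug 6 2000 7:00 PM + 4 h = Aug 6 2000 11:00 PM.
Aug 6 2000 11:00 PM + 4 h = Aug 7 2000 3:00 AM.
Aug 7 2000 3:00 AM + 4 h = Aug 7 2000 7:00 AM.
Aug 7 2000 7:00 AM + 4 h = Aug 7 2000 11:00 AM.
Aug 7 2000 11:00 AM + 4 h = Aug 7 2000 3:00 PM.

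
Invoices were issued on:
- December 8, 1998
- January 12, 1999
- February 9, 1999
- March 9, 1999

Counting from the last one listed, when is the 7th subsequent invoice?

October 12, 1999

All dates are Tuesdays, 35, 28, 28 days apart.
Specifically, the 2nd Tuesday of each month.
2nd Tuesday of April 1999: April 13, 1999.
2nd Tuesday of May 1999: May 11, 1999.
June 1999 — 2nd Tuesday is June 8, 1999.
July 1999 — 2nd Tuesday is July 13, 1999.
August 1999 — 2nd Tuesday is August 10, 1999.
2nd Tuesday of September 1999: September 14, 1999.
2nd Tuesday of October 1999: October 12, 1999.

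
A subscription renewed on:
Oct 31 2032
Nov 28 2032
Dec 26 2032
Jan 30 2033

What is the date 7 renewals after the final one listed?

Every date is a Sunday; gaps 28, 28, 35 days.
Each is the last Sunday of its month (at least one falls on the 29th or later, ruling out '4th Sunday').
Last Sunday of February 2033: Feb 27 2033.
Last Sunday of March 2033: Mar 27 2033.
Last Sunday of April 2033: Apr 24 2033.
Last Sunday of May 2033: May 29 2033.
June 2033 ends with Sunday Jun 26 2033.
July 2033 ends with Sunday Jul 31 2033.
August 2033 ends with Sunday Aug 28 2033.

Aug 28 2033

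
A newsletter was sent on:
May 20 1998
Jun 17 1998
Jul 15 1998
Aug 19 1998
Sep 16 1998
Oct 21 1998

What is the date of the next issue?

Nov 18 1998

These are Wednesdays at 28- or 35-day spacing (28, 28, 35, 28, 35).
The pattern: 3rd Wednesday of the month.
3rd Wednesday of November 1998: Nov 18 1998.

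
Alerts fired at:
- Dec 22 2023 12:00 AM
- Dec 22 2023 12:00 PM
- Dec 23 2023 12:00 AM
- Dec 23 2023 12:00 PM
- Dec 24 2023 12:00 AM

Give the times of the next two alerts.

Dec 24 2023 12:00 PM, Dec 25 2023 12:00 AM

Spacing: 12, 12, 12, 12 h — constant 12 h.
Dec 24 2023 12:00 AM + 12 h = Dec 24 2023 12:00 PM.
Dec 24 2023 12:00 PM + 12 h = Dec 25 2023 12:00 AM.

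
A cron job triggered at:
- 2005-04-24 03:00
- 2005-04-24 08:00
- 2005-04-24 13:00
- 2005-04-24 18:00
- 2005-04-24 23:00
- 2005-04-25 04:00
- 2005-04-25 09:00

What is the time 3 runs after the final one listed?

Spacing: 5, 5, 5, 5, 5, 5 h — constant 5 h.
2005-04-25 09:00 + 5 h = 2005-04-25 14:00.
2005-04-25 14:00 + 5 h = 2005-04-25 19:00.
2005-04-25 19:00 + 5 h = 2005-04-26 00:00.

2005-04-26 00:00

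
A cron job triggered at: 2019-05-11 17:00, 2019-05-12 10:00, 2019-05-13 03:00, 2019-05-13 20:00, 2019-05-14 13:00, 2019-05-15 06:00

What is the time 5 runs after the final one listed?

2019-05-18 19:00

Gaps: 17, 17, 17, 17, 17 hours — each event is 17 hours after the previous one.
2019-05-15 06:00 + 17 h = 2019-05-15 23:00.
2019-05-15 23:00 + 17 h = 2019-05-16 16:00.
2019-05-16 16:00 + 17 h = 2019-05-17 09:00.
2019-05-17 09:00 + 17 h = 2019-05-18 02:00.
2019-05-18 02:00 + 17 h = 2019-05-18 19:00.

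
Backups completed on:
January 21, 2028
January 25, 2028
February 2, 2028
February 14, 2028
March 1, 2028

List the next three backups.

March 21, 2028; April 14, 2028; May 12, 2028

The spacing grows by 4 each time: 4, 8, 12, 16 days.
Next gap: 20 days. March 1, 2028 + 20 days = March 21, 2028.
Next gap: 24 days. March 21, 2028 + 24 days = April 14, 2028.
Next gap: 28 days. April 14, 2028 + 28 days = May 12, 2028.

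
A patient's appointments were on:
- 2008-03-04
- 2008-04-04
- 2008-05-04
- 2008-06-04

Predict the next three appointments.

2008-07-04, 2008-08-04, 2008-09-04

Gaps: 31, 30, 31 days — not constant. Every event is on the 4th of the month.
Pattern: the 4th of each month.
July 2008: 2008-07-04.
Next: August 2008 → 2008-08-04.
September 2008: 2008-09-04.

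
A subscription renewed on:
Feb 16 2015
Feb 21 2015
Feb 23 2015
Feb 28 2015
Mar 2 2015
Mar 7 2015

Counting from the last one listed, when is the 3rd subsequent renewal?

Mar 16 2015

Gaps: 5, 2, 5, 2, 5 days — not constant, but cyclic with period 2.
The events fall on every Monday and Saturday.
The following Monday is Mar 9 2015.
The following Saturday is Mar 14 2015.
Next Monday: Mar 16 2015.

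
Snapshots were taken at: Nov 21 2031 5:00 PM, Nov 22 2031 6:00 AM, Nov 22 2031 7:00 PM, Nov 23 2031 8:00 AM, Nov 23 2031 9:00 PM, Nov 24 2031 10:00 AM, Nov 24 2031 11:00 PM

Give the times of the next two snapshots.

Gaps: 13, 13, 13, 13, 13, 13 hours — each event is 13 hours after the previous one.
Nov 24 2031 11:00 PM + 13 h = Nov 25 2031 12:00 PM.
Nov 25 2031 12:00 PM + 13 h = Nov 26 2031 1:00 AM.

Nov 25 2031 12:00 PM, Nov 26 2031 1:00 AM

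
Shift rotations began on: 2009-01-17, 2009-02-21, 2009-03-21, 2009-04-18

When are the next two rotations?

2009-05-16, 2009-06-20

These are Saturdays at 28- or 35-day spacing (35, 28, 28).
The pattern: 3rd Saturday of the month.
3rd Saturday of May 2009: 2009-05-16.
June 2009 — 3rd Saturday is 2009-06-20.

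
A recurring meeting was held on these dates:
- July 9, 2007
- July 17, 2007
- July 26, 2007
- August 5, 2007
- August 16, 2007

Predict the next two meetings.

Intervals are 8, 9, 10, 11 days — an arithmetic progression with common difference 1.
Next gap: 12 days. August 16, 2007 + 12 days = August 28, 2007.
Next gap: 13 days. August 28, 2007 + 13 days = September 10, 2007.

August 28, 2007; September 10, 2007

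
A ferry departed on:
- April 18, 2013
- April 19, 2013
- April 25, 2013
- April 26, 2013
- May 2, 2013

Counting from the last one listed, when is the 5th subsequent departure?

May 17, 2013

Every event lands on a Thursday or Friday (gaps cycle 1, 6, 1, 6).
So the schedule is: every Thursday and Friday.
Next Friday: May 3, 2013.
The following Thursday is May 9, 2013.
The following Friday is May 10, 2013.
Next Thursday: May 16, 2013.
The following Friday is May 17, 2013.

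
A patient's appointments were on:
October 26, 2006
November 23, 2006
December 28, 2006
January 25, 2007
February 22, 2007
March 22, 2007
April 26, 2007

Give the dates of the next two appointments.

These are Thursdays at 28- or 35-day spacing (28, 35, 28, 28, 28, 35).
The pattern: 4th Thursday of the month.
May 2007 — 4th Thursday is May 24, 2007.
June 2007 — 4th Thursday is June 28, 2007.

May 24, 2007; June 28, 2007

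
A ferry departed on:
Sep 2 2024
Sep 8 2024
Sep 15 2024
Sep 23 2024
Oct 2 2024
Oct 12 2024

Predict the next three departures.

The spacing grows by 1 each time: 6, 7, 8, 9, 10 days.
Next gap: 11 days. Oct 12 2024 + 11 days = Oct 23 2024.
Next gap: 12 days. Oct 23 2024 + 12 days = Nov 4 2024.
Next gap: 13 days. Nov 4 2024 + 13 days = Nov 17 2024.

Oct 23 2024, Nov 4 2024, Nov 17 2024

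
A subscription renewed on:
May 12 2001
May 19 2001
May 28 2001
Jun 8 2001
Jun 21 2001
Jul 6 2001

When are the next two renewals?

Jul 23 2001, Aug 11 2001

The spacing grows by 2 each time: 7, 9, 11, 13, 15 days.
Next gap: 17 days. Jul 6 2001 + 17 days = Jul 23 2001.
Next gap: 19 days. Jul 23 2001 + 19 days = Aug 11 2001.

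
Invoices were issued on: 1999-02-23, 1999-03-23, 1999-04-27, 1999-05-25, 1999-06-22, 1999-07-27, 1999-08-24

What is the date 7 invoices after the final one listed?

2000-03-28

Gaps: 28, 35, 28, 28, 35, 28 days — a mix of 28 and 35. Every date is a Tuesday.
Each is the 4th Tuesday of its month.
September 1999 — 4th Tuesday is 1999-09-28.
4th Tuesday of October 1999: 1999-10-26.
4th Tuesday of November 1999: 1999-11-23.
December 1999 — 4th Tuesday is 1999-12-28.
4th Tuesday of January 2000: 2000-01-25.
4th Tuesday of February 2000: 2000-02-22.
March 2000 — 4th Tuesday is 2000-03-28.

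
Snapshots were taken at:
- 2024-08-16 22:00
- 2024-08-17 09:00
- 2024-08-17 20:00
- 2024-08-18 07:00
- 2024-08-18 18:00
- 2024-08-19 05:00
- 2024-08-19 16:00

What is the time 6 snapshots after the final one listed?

2024-08-22 10:00

Spacing: 11, 11, 11, 11, 11, 11 h — constant 11 h.
2024-08-19 16:00 + 11 h = 2024-08-20 03:00.
2024-08-20 03:00 + 11 h = 2024-08-20 14:00.
2024-08-20 14:00 + 11 h = 2024-08-21 01:00.
2024-08-21 01:00 + 11 h = 2024-08-21 12:00.
2024-08-21 12:00 + 11 h = 2024-08-21 23:00.
2024-08-21 23:00 + 11 h = 2024-08-22 10:00.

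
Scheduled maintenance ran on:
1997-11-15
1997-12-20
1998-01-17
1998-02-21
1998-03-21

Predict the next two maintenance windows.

1998-04-18, 1998-05-16

All dates are Saturdays, 35, 28, 35, 28 days apart.
Specifically, the 3rd Saturday of each month.
April 1998 — 3rd Saturday is 1998-04-18.
May 1998 — 3rd Saturday is 1998-05-16.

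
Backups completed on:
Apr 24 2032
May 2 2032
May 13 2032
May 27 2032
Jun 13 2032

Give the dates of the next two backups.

Intervals are 8, 11, 14, 17 days — an arithmetic progression with common difference 3.
Next gap: 20 days. Jun 13 2032 + 20 days = Jul 3 2032.
Next gap: 23 days. Jul 3 2032 + 23 days = Jul 26 2032.

Jul 3 2032, Jul 26 2032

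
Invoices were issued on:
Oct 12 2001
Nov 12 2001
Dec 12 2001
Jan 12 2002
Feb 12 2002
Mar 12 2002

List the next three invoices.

The day-of-month is always 12 (31, 30, 31, 31, 28 days between events).
So this recurs on the 12th of each month.
April 2002: Apr 12 2002.
Next: May 2002 → May 12 2002.
Next: June 2002 → Jun 12 2002.

Apr 12 2002, May 12 2002, Jun 12 2002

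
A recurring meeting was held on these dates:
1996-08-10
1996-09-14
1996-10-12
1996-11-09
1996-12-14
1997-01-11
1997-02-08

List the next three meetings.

1997-03-08, 1997-04-12, 1997-05-10

These are Saturdays at 28- or 35-day spacing (35, 28, 28, 35, 28, 28).
The pattern: 2nd Saturday of the month.
March 1997 — 2nd Saturday is 1997-03-08.
April 1997 — 2nd Saturday is 1997-04-12.
2nd Saturday of May 1997: 1997-05-10.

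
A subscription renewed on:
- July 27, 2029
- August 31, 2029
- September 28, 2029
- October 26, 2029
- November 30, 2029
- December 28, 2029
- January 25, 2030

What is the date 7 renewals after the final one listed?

Every date is a Friday; gaps 35, 28, 28, 35, 28, 28 days.
Each is the last Friday of its month (at least one falls on the 29th or later, ruling out '4th Friday').
Last Friday of February 2030: February 22, 2030.
Last Friday of March 2030: March 29, 2030.
April 2030 ends with Friday April 26, 2030.
Last Friday of May 2030: May 31, 2030.
June 2030 ends with Friday June 28, 2030.
July 2030 ends with Friday July 26, 2030.
August 2030 ends with Friday August 30, 2030.

August 30, 2030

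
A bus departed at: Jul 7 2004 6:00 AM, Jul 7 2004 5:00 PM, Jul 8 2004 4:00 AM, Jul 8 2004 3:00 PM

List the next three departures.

Gaps: 11, 11, 11 hours — each event is 11 hours after the previous one.
Jul 8 2004 3:00 PM + 11 h = Jul 9 2004 2:00 AM.
Jul 9 2004 2:00 AM + 11 h = Jul 9 2004 1:00 PM.
Jul 9 2004 1:00 PM + 11 h = Jul 10 2004 12:00 AM.

Jul 9 2004 2:00 AM, Jul 9 2004 1:00 PM, Jul 10 2004 12:00 AM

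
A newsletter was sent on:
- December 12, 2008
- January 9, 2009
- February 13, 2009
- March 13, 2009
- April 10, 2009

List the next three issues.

All dates are Fridays, 28, 35, 28, 28 days apart.
Specifically, the 2nd Friday of each month.
May 2009 — 2nd Friday is May 8, 2009.
June 2009 — 2nd Friday is June 12, 2009.
July 2009 — 2nd Friday is July 10, 2009.

May 8, 2009; June 12, 2009; July 10, 2009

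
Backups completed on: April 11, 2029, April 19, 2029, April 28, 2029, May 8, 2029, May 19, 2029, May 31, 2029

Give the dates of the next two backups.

June 13, 2029; June 27, 2029

Gaps: 8, 9, 10, 11, 12 days — each gap is 1 larger than the previous one.
Next gap: 13 days. May 31, 2029 + 13 days = June 13, 2029.
Next gap: 14 days. June 13, 2029 + 14 days = June 27, 2029.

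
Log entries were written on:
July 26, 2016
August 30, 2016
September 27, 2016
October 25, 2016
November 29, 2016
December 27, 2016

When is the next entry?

January 31, 2017

All Tuesdays; the gaps (35, 28, 28, 35, 28) vary with month length.
This is the last Tuesday of each month.
Last Tuesday of January 2017: January 31, 2017.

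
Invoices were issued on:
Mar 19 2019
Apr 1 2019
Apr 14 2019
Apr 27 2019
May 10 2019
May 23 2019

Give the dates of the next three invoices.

Jun 5 2019, Jun 18 2019, Jul 1 2019

The spacing is 13, 13, 13, 13, 13 days — always 13 days.
May 23 2019 + 13 days = Jun 5 2019.
Jun 5 2019 + 13 days = Jun 18 2019.
Jun 18 2019 + 13 days = Jul 1 2019.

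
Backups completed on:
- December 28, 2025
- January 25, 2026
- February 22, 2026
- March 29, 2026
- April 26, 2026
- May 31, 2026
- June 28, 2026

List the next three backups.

These are Sundays with 28, 28, 35, 28, 35, 28-day gaps.
Each is the final Sunday of its month — March 29, 2026 is past the 28th, so '4th Sunday' doesn't fit.
July 2026 ends with Sunday July 26, 2026.
August 2026 ends with Sunday August 30, 2026.
Last Sunday of September 2026: September 27, 2026.

July 26, 2026; August 30, 2026; September 27, 2026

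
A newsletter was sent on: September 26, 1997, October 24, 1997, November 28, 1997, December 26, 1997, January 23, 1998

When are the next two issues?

These are Fridays at 28- or 35-day spacing (28, 35, 28, 28).
The pattern: 4th Friday of the month.
4th Friday of February 1998: February 27, 1998.
March 1998 — 4th Friday is March 27, 1998.

February 27, 1998; March 27, 1998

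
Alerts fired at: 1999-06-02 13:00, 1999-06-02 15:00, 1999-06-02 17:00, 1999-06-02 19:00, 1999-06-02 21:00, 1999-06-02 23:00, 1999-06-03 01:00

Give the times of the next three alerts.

Spacing: 2, 2, 2, 2, 2, 2 h — constant 2 h.
1999-06-03 01:00 + 2 h = 1999-06-03 03:00.
1999-06-03 03:00 + 2 h = 1999-06-03 05:00.
1999-06-03 05:00 + 2 h = 1999-06-03 07:00.

1999-06-03 03:00, 1999-06-03 05:00, 1999-06-03 07:00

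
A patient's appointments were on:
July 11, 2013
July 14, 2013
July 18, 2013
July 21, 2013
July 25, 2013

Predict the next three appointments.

Gaps: 3, 4, 3, 4 days — not constant, but cyclic with period 2.
The events fall on every Thursday and Sunday.
Next Sunday: July 28, 2013.
The following Thursday is August 1, 2013.
Next Sunday: August 4, 2013.

July 28, 2013; August 1, 2013; August 4, 2013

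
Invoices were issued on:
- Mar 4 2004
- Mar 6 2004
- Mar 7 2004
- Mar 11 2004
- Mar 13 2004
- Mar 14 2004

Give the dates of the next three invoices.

Mar 18 2004, Mar 20 2004, Mar 21 2004

The gap pattern 2, 1, 4, 2, 1 repeats every 3 events.
These are the Thursdays, Saturdays and Sundays of each week.
The following Thursday is Mar 18 2004.
The following Saturday is Mar 20 2004.
The following Sunday is Mar 21 2004.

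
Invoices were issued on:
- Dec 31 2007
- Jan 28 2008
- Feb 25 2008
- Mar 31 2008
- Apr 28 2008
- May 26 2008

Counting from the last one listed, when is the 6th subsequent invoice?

These are Mondays with 28, 28, 35, 28, 28-day gaps.
Each is the final Monday of its month — Dec 31 2007 is past the 28th, so '4th Monday' doesn't fit.
June 2008 ends with Monday Jun 30 2008.
July 2008 ends with Monday Jul 28 2008.
August 2008 ends with Monday Aug 25 2008.
Last Monday of September 2008: Sep 29 2008.
Last Monday of October 2008: Oct 27 2008.
Last Monday of November 2008: Nov 24 2008.

Nov 24 2008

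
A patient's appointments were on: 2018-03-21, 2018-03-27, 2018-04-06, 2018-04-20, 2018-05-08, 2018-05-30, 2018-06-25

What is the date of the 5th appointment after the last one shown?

The spacing grows by 4 each time: 6, 10, 14, 18, 22, 26 days.
Next gap: 30 days. 2018-06-25 + 30 days = 2018-07-25.
Next gap: 34 days. 2018-07-25 + 34 days = 2018-08-28.
Next gap: 38 days. 2018-08-28 + 38 days = 2018-10-05.
Next gap: 42 days. 2018-10-05 + 42 days = 2018-11-16.
Next gap: 46 days. 2018-11-16 + 46 days = 2019-01-01.

2019-01-01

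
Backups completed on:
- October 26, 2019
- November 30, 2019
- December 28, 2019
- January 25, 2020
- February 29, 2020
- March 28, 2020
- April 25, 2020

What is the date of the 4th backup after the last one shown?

August 29, 2020

These are Saturdays with 35, 28, 28, 35, 28, 28-day gaps.
Each is the final Saturday of its month — November 30, 2019 is past the 28th, so '4th Saturday' doesn't fit.
May 2020 ends with Saturday May 30, 2020.
June 2020 ends with Saturday June 27, 2020.
Last Saturday of July 2020: July 25, 2020.
August 2020 ends with Saturday August 29, 2020.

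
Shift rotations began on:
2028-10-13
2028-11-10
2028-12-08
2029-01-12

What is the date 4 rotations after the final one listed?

All dates are Fridays, 28, 28, 35 days apart.
Specifically, the 2nd Friday of each month.
2nd Friday of February 2029: 2029-02-09.
2nd Friday of March 2029: 2029-03-09.
April 2029 — 2nd Friday is 2029-04-13.
2nd Friday of May 2029: 2029-05-11.

2029-05-11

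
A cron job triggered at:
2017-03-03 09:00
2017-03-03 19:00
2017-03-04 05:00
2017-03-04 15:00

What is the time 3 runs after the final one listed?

2017-03-05 21:00

Spacing: 10, 10, 10 h — constant 10 h.
2017-03-04 15:00 + 10 h = 2017-03-05 01:00.
2017-03-05 01:00 + 10 h = 2017-03-05 11:00.
2017-03-05 11:00 + 10 h = 2017-03-05 21:00.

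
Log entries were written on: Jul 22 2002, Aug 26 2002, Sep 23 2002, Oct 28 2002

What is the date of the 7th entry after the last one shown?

May 26 2003

All dates are Mondays, 35, 28, 35 days apart.
Specifically, the 4th Monday of each month.
4th Monday of November 2002: Nov 25 2002.
December 2002 — 4th Monday is Dec 23 2002.
4th Monday of January 2003: Jan 27 2003.
February 2003 — 4th Monday is Feb 24 2003.
4th Monday of March 2003: Mar 24 2003.
4th Monday of April 2003: Apr 28 2003.
4th Monday of May 2003: May 26 2003.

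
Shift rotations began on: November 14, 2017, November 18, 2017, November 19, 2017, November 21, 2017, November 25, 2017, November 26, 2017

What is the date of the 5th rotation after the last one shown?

Gaps: 4, 1, 2, 4, 1 days — not constant, but cyclic with period 3.
The events fall on every Tuesday, Saturday and Sunday.
Next Tuesday: November 28, 2017.
The following Saturday is December 2, 2017.
Next Sunday: December 3, 2017.
Next Tuesday: December 5, 2017.
Next Saturday: December 9, 2017.

December 9, 2017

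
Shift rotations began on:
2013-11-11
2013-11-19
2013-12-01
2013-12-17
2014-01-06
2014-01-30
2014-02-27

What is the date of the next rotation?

Intervals are 8, 12, 16, 20, 24, 28 days — an arithmetic progression with common difference 4.
Next gap: 32 days. 2014-02-27 + 32 days = 2014-03-31.

2014-03-31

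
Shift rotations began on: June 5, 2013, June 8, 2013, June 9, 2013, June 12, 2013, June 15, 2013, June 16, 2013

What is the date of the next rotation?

Every event lands on a Wednesday or Saturday or Sunday (gaps cycle 3, 1, 3, 3, 1).
So the schedule is: every Wednesday, Saturday and Sunday.
The following Wednesday is June 19, 2013.

June 19, 2013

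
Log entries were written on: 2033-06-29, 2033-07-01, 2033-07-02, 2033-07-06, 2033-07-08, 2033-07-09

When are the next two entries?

Every event lands on a Wednesday or Friday or Saturday (gaps cycle 2, 1, 4, 2, 1).
So the schedule is: every Wednesday, Friday and Saturday.
The following Wednesday is 2033-07-13.
The following Friday is 2033-07-15.

2033-07-13, 2033-07-15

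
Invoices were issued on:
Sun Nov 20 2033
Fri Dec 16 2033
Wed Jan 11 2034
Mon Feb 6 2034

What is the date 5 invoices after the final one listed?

The spacing is 26, 26, 26 days — always 26 days.
Mon Feb 6 2034 + 26 days = Sat Mar 4 2034.
Sat Mar 4 2034 + 26 days = Thu Mar 30 2034.
Thu Mar 30 2034 + 26 days = Tue Apr 25 2034.
Tue Apr 25 2034 + 26 days = Sun May 21 2034.
Sun May 21 2034 + 26 days = Fri Jun 16 2034.

Fri Jun 16 2034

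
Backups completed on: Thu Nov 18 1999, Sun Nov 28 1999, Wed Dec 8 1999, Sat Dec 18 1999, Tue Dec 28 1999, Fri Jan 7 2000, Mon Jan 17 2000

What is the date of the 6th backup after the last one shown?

Fri Mar 17 2000

Every event comes 10 days after the last (10, 10, 10, 10, 10, 10).
Mon Jan 17 2000 + 10 days = Thu Jan 27 2000.
Thu Jan 27 2000 + 10 days = Sun Feb 6 2000.
Sun Feb 6 2000 + 10 days = Wed Feb 16 2000.
Wed Feb 16 2000 + 10 days = Sat Feb 26 2000.
Sat Feb 26 2000 + 10 days = Tue Mar 7 2000.
Tue Mar 7 2000 + 10 days = Fri Mar 17 2000.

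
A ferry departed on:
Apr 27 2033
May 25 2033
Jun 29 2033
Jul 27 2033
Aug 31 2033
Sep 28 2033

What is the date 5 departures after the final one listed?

Every date is a Wednesday; gaps 28, 35, 28, 35, 28 days.
Each is the last Wednesday of its month (at least one falls on the 29th or later, ruling out '4th Wednesday').
Last Wednesday of October 2033: Oct 26 2033.
November 2033 ends with Wednesday Nov 30 2033.
December 2033 ends with Wednesday Dec 28 2033.
Last Wednesday of January 2034: Jan 25 2034.
February 2034 ends with Wednesday Feb 22 2034.

Feb 22 2034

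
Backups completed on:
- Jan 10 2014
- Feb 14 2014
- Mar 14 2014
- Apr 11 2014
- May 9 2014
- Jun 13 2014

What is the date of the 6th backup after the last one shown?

Gaps: 35, 28, 28, 28, 35 days — a mix of 28 and 35. Every date is a Friday.
Each is the 2nd Friday of its month.
2nd Friday of July 2014: Jul 11 2014.
August 2014 — 2nd Friday is Aug 8 2014.
2nd Friday of September 2014: Sep 12 2014.
October 2014 — 2nd Friday is Oct 10 2014.
November 2014 — 2nd Friday is Nov 14 2014.
December 2014 — 2nd Friday is Dec 12 2014.

Dec 12 2014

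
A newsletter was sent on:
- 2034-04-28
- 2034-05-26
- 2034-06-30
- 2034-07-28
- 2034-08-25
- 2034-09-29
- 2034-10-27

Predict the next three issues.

All Fridays; the gaps (28, 35, 28, 28, 35, 28) vary with month length.
This is the last Friday of each month.
Last Friday of November 2034: 2034-11-24.
Last Friday of December 2034: 2034-12-29.
January 2035 ends with Friday 2035-01-26.

2034-11-24, 2034-12-29, 2035-01-26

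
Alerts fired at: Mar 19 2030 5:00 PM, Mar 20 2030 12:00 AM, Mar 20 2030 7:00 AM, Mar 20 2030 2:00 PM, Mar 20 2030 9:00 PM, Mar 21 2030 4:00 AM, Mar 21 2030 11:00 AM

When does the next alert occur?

Mar 21 2030 6:00 PM

Spacing: 7, 7, 7, 7, 7, 7 h — constant 7 h.
Mar 21 2030 11:00 AM + 7 h = Mar 21 2030 6:00 PM.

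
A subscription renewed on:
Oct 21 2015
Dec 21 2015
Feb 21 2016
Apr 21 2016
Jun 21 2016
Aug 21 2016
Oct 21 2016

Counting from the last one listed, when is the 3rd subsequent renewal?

Apr 21 2017

The day-of-month is always 21 (61, 62, 60, 61, 61, 61 days between events).
So this recurs on the 21st of every 2 months.
December 2016: Dec 21 2016.
February 2017: Feb 21 2017.
April 2017: Apr 21 2017.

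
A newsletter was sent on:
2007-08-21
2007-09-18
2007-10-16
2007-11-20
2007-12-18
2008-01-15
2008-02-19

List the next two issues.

All dates are Tuesdays, 28, 28, 35, 28, 28, 35 days apart.
Specifically, the 3rd Tuesday of each month.
3rd Tuesday of March 2008: 2008-03-18.
April 2008 — 3rd Tuesday is 2008-04-15.

2008-03-18, 2008-04-15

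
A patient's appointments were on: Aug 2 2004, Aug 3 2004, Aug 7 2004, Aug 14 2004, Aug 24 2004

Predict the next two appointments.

Intervals are 1, 4, 7, 10 days — an arithmetic progression with common difference 3.
Next gap: 13 days. Aug 24 2004 + 13 days = Sep 6 2004.
Next gap: 16 days. Sep 6 2004 + 16 days = Sep 22 2004.

Sep 6 2004, Sep 22 2004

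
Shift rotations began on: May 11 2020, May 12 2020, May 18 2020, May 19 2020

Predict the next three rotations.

May 25 2020, May 26 2020, Jun 1 2020

Gaps: 1, 6, 1 days — not constant, but cyclic with period 2.
The events fall on every Monday and Tuesday.
Next Monday: May 25 2020.
Next Tuesday: May 26 2020.
Next Monday: Jun 1 2020.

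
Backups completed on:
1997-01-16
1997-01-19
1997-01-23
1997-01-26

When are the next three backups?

The gap pattern 3, 4, 3 repeats every 2 events.
These are the Thursdays and Sundays of each week.
Next Thursday: 1997-01-30.
Next Sunday: 1997-02-02.
Next Thursday: 1997-02-06.

1997-01-30, 1997-02-02, 1997-02-06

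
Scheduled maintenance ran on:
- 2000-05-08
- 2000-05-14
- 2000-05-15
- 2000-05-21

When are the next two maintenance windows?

Every event lands on a Monday or Sunday (gaps cycle 6, 1, 6).
So the schedule is: every Monday and Sunday.
The following Monday is 2000-05-22.
The following Sunday is 2000-05-28.

2000-05-22, 2000-05-28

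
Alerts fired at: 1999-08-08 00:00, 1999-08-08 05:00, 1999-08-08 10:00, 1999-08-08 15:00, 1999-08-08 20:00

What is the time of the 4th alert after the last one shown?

Gaps: 5, 5, 5, 5 hours — each event is 5 hours after the previous one.
1999-08-08 20:00 + 5 h = 1999-08-09 01:00.
1999-08-09 01:00 + 5 h = 1999-08-09 06:00.
1999-08-09 06:00 + 5 h = 1999-08-09 11:00.
1999-08-09 11:00 + 5 h = 1999-08-09 16:00.

1999-08-09 16:00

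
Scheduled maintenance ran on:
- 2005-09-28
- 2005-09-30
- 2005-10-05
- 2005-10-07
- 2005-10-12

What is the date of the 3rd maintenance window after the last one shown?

Every event lands on a Wednesday or Friday (gaps cycle 2, 5, 2, 5).
So the schedule is: every Wednesday and Friday.
Next Friday: 2005-10-14.
The following Wednesday is 2005-10-19.
Next Friday: 2005-10-21.

2005-10-21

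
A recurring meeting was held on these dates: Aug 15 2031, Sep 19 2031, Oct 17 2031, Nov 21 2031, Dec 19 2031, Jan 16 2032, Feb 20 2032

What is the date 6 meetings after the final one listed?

Gaps: 35, 28, 35, 28, 28, 35 days — a mix of 28 and 35. Every date is a Friday.
Each is the 3rd Friday of its month.
3rd Friday of March 2032: Mar 19 2032.
3rd Friday of April 2032: Apr 16 2032.
May 2032 — 3rd Friday is May 21 2032.
3rd Friday of June 2032: Jun 18 2032.
3rd Friday of July 2032: Jul 16 2032.
August 2032 — 3rd Friday is Aug 20 2032.

Aug 20 2032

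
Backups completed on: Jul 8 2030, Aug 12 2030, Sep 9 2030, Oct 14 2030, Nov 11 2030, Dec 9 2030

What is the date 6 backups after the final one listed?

Jun 9 2031

Gaps: 35, 28, 35, 28, 28 days — a mix of 28 and 35. Every date is a Monday.
Each is the 2nd Monday of its month.
2nd Monday of January 2031: Jan 13 2031.
February 2031 — 2nd Monday is Feb 10 2031.
2nd Monday of March 2031: Mar 10 2031.
2nd Monday of April 2031: Apr 14 2031.
May 2031 — 2nd Monday is May 12 2031.
2nd Monday of June 2031: Jun 9 2031.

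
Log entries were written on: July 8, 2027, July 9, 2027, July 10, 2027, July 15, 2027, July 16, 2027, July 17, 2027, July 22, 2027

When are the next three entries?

Every event lands on a Thursday or Friday or Saturday (gaps cycle 1, 1, 5, 1, 1, 5).
So the schedule is: every Thursday, Friday and Saturday.
Next Friday: July 23, 2027.
The following Saturday is July 24, 2027.
Next Thursday: July 29, 2027.

July 23, 2027; July 24, 2027; July 29, 2027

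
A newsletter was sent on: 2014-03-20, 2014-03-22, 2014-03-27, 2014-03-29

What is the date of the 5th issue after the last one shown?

2014-04-17

The gap pattern 2, 5, 2 repeats every 2 events.
These are the Thursdays and Saturdays of each week.
The following Thursday is 2014-04-03.
Next Saturday: 2014-04-05.
The following Thursday is 2014-04-10.
The following Saturday is 2014-04-12.
The following Thursday is 2014-04-17.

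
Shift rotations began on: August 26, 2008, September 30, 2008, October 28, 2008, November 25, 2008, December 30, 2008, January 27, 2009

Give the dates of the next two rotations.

Every date is a Tuesday; gaps 35, 28, 28, 35, 28 days.
Each is the last Tuesday of its month (at least one falls on the 29th or later, ruling out '4th Tuesday').
February 2009 ends with Tuesday February 24, 2009.
March 2009 ends with Tuesday March 31, 2009.

February 24, 2009; March 31, 2009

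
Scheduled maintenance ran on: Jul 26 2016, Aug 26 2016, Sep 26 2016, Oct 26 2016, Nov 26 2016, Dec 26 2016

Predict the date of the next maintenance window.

Jan 26 2017

Gaps: 31, 31, 30, 31, 30 days — not constant. Every event is on the 26th of the month.
Pattern: the 26th of each month.
Next: January 2017 → Jan 26 2017.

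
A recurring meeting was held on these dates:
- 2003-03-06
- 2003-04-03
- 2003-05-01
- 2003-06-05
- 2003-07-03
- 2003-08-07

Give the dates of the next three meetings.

2003-09-04, 2003-10-02, 2003-11-06

These are Thursdays at 28- or 35-day spacing (28, 28, 35, 28, 35).
The pattern: 1st Thursday of the month.
September 2003 — 1st Thursday is 2003-09-04.
1st Thursday of October 2003: 2003-10-02.
1st Thursday of November 2003: 2003-11-06.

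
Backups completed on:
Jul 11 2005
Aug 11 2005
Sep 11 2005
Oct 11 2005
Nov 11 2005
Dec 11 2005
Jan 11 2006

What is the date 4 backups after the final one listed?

May 11 2006

The day-of-month is always 11 (31, 31, 30, 31, 30, 31 days between events).
So this recurs on the 11th of each month.
Next: February 2006 → Feb 11 2006.
March 2006: Mar 11 2006.
April 2006: Apr 11 2006.
May 2006: May 11 2006.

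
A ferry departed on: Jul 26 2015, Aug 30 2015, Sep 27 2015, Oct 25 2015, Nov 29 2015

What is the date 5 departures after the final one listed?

Apr 24 2016

These are Sundays with 35, 28, 28, 35-day gaps.
Each is the final Sunday of its month — Aug 30 2015 is past the 28th, so '4th Sunday' doesn't fit.
Last Sunday of December 2015: Dec 27 2015.
January 2016 ends with Sunday Jan 31 2016.
Last Sunday of February 2016: Feb 28 2016.
Last Sunday of March 2016: Mar 27 2016.
Last Sunday of April 2016: Apr 24 2016.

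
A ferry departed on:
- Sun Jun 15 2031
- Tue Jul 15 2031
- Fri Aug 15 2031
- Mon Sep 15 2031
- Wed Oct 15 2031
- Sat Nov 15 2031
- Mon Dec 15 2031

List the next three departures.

Thu Jan 15 2032, Sun Feb 15 2032, Mon Mar 15 2032

Each date is the 15th; the gaps (30, 31, 31, 30, 31, 30) track the month lengths.
The rule is the 15th of each month.
January 2032: Thu Jan 15 2032.
February 2032: Sun Feb 15 2032.
Next: March 2032 → Mon Mar 15 2032.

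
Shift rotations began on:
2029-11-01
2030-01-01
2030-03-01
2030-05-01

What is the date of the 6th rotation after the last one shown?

Each date is the 1st; the gaps (61, 59, 61) track the month lengths.
The rule is the 1st of every 2 months.
July 2030: 2030-07-01.
September 2030: 2030-09-01.
Next: November 2030 → 2030-11-01.
Next: January 2031 → 2031-01-01.
March 2031: 2031-03-01.
Next: May 2031 → 2031-05-01.

2031-05-01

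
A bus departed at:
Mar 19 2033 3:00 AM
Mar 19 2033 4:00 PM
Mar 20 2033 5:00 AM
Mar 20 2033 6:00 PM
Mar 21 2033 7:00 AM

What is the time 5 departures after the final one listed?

The interval is a steady 13 hours (13, 13, 13, 13).
Mar 21 2033 7:00 AM + 13 h = Mar 21 2033 8:00 PM.
Mar 21 2033 8:00 PM + 13 h = Mar 22 2033 9:00 AM.
Mar 22 2033 9:00 AM + 13 h = Mar 22 2033 10:00 PM.
Mar 22 2033 10:00 PM + 13 h = Mar 23 2033 11:00 AM.
Mar 23 2033 11:00 AM + 13 h = Mar 24 2033 12:00 AM.

Mar 24 2033 12:00 AM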